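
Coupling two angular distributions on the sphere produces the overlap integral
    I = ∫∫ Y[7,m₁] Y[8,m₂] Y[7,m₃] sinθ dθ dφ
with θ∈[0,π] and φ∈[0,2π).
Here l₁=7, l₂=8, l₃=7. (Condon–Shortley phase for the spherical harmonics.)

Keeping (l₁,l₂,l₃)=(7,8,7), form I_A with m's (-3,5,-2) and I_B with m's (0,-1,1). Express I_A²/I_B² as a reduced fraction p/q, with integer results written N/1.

572/625

l's match ⇒ only the (l;m) 3-j factors differ between A and B.
A: triangle coeff Δ(7,8,7) = 1/22086194130; Σ_t [5,8]: t=5:−1/3483648000 t=6:+1/348364800 t=7:−1/261273600 t=8:+1/1393459200 = -11/20901888000; (3j)²=66/37145 [(7 8 7; -3 5 -2)], sign=+1
B: triangle coeff Δ(7,8,7) = 1/22086194130; Σ_t [1,7]: t=1:−1/5225472000 t=2:+1/124416000 t=3:−1/19906560 t=4:+1/14929920 t=5:−1/49766400 t=6:+1/870912000 t=7:−1/146313216000 = 11/1950842880; (3j)²=375/193154 [(7 8 7; 0 -1 1)], sign=+1
I_A²/I_B² = (66/37145)/(375/193154) = 572/625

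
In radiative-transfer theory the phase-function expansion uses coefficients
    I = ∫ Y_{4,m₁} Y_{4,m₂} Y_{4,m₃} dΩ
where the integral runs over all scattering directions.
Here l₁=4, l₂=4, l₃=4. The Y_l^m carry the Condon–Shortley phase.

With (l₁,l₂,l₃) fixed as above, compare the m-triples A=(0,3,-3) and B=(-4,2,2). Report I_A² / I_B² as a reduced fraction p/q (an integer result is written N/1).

7/10

Shared (l₁,l₂,l₃)=(4,4,4): N and (l;000)² cancel in I_A²/I_B².
A: Δ = 4!·4!·4!/13! = 1/450450; Racah Σ t=3..4: t=3:−1/864 t=4:+1/3456 = -1/1152; ⇒ 3j(4 4 4; 0 3 -3)² = 7/286, sgn +1
B: Δ = 4!·4!·4!/13! = 1/450450; Racah Σ t=4..4: t=4:+1/2304 = 1/2304; ⇒ 3j(4 4 4; -4 2 2)² = 5/143, sgn +1
I_A²/I_B² = (7/286)/(5/143) = 7/10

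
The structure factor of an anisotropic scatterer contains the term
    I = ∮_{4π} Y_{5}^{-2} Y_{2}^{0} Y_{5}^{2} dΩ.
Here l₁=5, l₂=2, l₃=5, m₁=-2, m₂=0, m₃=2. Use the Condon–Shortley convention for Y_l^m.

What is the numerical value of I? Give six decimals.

0.097044

m-sum 0 ✓  L=12 even ✓  3≤5≤7 ✓
Π(2lᵢ+1) = 11×5×11 = 605
triangle coeff Δ(5,2,5) = 1/38610
Σ_t [0,2]: t=0:+1/2880 t=1:−1/576 t=2:+1/2880 = -1/960
(3j)²=10/429 [(5 2 5; 0 0 0)], sign=+1
Σ_t [0,2]: t=0:+1/20160 t=1:−1/1440 t=2:+1/2880 = -1/3360
(3j)²=6/715 [(5 2 5; -2 0 2)], sign=+1
⇒ 4πI² = 20/169
I = (+1)√(20/169/(4π)) = 0.09704356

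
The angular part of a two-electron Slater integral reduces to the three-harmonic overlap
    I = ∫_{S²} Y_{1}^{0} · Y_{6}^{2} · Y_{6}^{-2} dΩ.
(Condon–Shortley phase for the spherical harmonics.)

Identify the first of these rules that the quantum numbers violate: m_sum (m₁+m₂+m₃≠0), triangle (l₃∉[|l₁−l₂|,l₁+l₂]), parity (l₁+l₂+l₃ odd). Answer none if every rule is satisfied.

azimuthal sum: 0 + 2 − 2 = 0  ✓
5 ≤ 6 ≤ 7 (triangle on l)  ✓
L = 1 + 6 + 6 = 13 (odd)  ✗

parity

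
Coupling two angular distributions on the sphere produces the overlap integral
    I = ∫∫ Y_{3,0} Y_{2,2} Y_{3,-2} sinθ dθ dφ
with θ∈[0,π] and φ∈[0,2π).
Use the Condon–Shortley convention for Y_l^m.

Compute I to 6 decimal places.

-0.188063

m-sum 0 ✓  L=8 even ✓  1≤3≤5 ✓
Π(2lᵢ+1) = 7×5×7 = 245
triangle coeff Δ(3,2,3) = 1/3780
Σ_t [0,2]: t=0:+1/24 t=1:−1/4 t=2:+1/24 = -1/6
(3j)²=4/105 [(3 2 3; 0 0 0)], sign=+1
Σ_t [2,2]: t=2:+1/24 = 1/24
(3j)²=1/21 [(3 2 3; 0 2 -2)], sign=-1
⇒ 4πI² = 4/9
I = (-1)√(4/9/(4π)) = -0.18806319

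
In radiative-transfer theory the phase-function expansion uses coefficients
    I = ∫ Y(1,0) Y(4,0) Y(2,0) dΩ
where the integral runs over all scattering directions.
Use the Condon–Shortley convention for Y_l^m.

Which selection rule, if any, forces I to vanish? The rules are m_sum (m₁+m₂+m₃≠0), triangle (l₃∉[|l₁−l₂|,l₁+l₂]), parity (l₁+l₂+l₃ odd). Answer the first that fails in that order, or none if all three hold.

triangle

Σmᵢ = 0  ✓
l₃∈[|l₁−l₂|,l₁+l₂]=[3,5], have l₃=2  ✗
Σlᵢ = 7 ⇒ odd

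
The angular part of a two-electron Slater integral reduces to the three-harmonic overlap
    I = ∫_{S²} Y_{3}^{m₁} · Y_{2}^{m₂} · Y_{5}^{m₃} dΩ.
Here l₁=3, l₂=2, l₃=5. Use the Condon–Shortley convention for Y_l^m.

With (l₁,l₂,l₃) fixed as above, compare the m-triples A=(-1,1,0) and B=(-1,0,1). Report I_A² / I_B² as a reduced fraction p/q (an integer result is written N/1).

Same 3,2,5: normalisation and zero-m 3j drop out of the ratio.
A: Δ: 0! 6! 4! / 11! → 1/2310; sum: t=0:+1/288 = 1/288; 3j²(3 2 5; -1 1 0) = Δ·Π!·Σ² = 5/231  (sign -1)
B: Δ: 0! 6! 4! / 11! → 1/2310; sum: t=0:+1/192 = 1/192; 3j²(3 2 5; -1 0 1) = Δ·Π!·Σ² = 3/77  (sign +1)
I_A²/I_B² = (5/231)/(3/77) = 5/9

5/9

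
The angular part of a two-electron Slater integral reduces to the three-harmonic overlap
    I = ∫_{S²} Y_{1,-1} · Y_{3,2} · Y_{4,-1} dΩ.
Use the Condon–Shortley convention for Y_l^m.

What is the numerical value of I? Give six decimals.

-0.106622

m-sum 0 ✓  L=8 even ✓  2≤4≤4 ✓
Π(2lᵢ+1) = 3×7×9 = 189
triangle coeff Δ(1,3,4) = 1/252
Σ_t [0,0]: t=0:+1/36 = 1/36
(3j)²=4/63 [(1 3 4; 0 0 0)], sign=+1
Σ_t [0,0]: t=0:+1/240 = 1/240
(3j)²=1/84 [(1 3 4; -1 2 -1)], sign=-1
⇒ 4πI² = 1/7
I = (-1)√(1/7/(4π)) = -0.10662181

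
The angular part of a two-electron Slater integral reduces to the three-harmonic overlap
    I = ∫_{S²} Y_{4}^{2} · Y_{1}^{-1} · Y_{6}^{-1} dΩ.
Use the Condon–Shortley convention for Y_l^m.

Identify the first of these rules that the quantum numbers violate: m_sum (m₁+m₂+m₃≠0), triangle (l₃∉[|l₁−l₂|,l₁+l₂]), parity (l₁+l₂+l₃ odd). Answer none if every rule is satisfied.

triangle

azimuthal sum: 2 − 1 − 1 = 0  ✓
3 ≤ 6 ≤ 5 (triangle on l)  ✗
L = 4 + 1 + 6 = 11 (odd)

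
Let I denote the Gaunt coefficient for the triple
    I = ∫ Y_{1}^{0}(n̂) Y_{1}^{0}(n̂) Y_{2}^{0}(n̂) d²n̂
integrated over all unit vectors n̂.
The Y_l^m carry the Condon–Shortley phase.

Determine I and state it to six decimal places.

Checks pass: Σm=0; 4 even; l₃=2∈[0,2].
(2·1+1)(2·1+1)(2·2+1) = 45
Δ: 0! 2! 2! / 5! → 1/30
sum: t=0:+1/1 = 1/1
3j²(1 1 2; 0 0 0) = Δ·Π!·Σ² = 2/15  (sign +1)
(m-triple is (0,0,0) — same symbol as above.)
combine: 4πI² = 45·2/15·2/15 = 4/5
take √, sign +1: I = 0.25231325

0.252313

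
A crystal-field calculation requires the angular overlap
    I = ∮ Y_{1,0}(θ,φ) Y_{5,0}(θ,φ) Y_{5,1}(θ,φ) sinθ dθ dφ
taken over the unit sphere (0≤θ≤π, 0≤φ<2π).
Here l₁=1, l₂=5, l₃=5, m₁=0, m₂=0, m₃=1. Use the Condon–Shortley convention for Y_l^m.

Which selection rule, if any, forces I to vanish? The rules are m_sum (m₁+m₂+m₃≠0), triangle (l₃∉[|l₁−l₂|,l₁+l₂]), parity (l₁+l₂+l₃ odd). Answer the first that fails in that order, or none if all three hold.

Σmᵢ = 1  ✗
l₃∈[|l₁−l₂|,l₁+l₂]=[4,6], have l₃=5
Σlᵢ = 11 ⇒ odd

m_sum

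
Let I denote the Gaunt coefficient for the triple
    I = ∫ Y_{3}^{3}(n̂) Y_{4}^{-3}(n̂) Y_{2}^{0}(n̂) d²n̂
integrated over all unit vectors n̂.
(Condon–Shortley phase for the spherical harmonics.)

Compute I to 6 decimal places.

0.000000

Σlᵢ=9 odd — θ-integrand is odd under cosθ→−cosθ; I=0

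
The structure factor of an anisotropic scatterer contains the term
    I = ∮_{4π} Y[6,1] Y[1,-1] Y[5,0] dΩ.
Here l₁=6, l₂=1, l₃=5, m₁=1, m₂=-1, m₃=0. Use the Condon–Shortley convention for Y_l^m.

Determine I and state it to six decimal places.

-0.187239

m-sum 0 ✓  L=12 even ✓  5≤5≤7 ✓
Π(2lᵢ+1) = 13×3×11 = 429
triangle coeff Δ(6,1,5) = 1/858
Σ_t [1,1]: t=1:−1/14400 = -1/14400
(3j)²=6/143 [(6 1 5; 0 0 0)], sign=+1
Σ_t [0,0]: t=0:+1/28800 = 1/28800
(3j)²=7/286 [(6 1 5; 1 -1 0)], sign=-1
⇒ 4πI² = 63/143
I = (-1)√(63/143/(4π)) = -0.18723944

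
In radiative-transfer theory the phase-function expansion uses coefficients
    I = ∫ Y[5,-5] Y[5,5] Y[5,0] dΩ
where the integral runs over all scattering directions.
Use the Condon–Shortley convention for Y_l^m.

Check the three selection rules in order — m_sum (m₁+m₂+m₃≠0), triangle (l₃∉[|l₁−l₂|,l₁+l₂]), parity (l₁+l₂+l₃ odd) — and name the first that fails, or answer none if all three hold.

m₁+m₂+m₃ = -5 + 5 + 0 = 0  ✓
triangle: |5−5|=0 ≤ l₃=5 ≤ 5+5=10  ✓
parity: l₁+l₂+l₃ = 15 is odd  ✗

parity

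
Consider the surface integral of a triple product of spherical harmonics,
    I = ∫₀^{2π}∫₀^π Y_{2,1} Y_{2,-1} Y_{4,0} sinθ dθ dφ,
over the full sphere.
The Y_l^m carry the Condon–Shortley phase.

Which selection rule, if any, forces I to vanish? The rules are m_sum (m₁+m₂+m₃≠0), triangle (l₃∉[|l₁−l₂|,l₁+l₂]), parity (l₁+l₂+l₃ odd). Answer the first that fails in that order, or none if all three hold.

Σmᵢ = 0  ✓
l₃∈[|l₁−l₂|,l₁+l₂]=[0,4], have l₃=4  ✓
Σlᵢ = 8 ⇒ even  ✓

none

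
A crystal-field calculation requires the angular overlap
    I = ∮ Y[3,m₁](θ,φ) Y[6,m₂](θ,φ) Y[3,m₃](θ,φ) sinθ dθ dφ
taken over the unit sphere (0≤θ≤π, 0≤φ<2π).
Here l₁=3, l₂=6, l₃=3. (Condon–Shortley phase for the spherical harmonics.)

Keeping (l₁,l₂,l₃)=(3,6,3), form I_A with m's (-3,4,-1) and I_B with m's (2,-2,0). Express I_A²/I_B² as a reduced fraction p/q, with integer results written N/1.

l's match ⇒ only the (l;m) 3-j factors differ between A and B.
A: triangle coeff Δ(3,6,3) = 1/12012; Σ_t [6,6]: t=6:+1/34560 = 1/34560; (3j)²=5/286 [(3 6 3; -3 4 -1)], sign=+1
B: triangle coeff Δ(3,6,3) = 1/12012; Σ_t [1,1]: t=1:−1/4320 = -1/4320; (3j)²=8/429 [(3 6 3; 2 -2 0)], sign=+1
I_A²/I_B² = (5/286)/(8/429) = 15/16

15/16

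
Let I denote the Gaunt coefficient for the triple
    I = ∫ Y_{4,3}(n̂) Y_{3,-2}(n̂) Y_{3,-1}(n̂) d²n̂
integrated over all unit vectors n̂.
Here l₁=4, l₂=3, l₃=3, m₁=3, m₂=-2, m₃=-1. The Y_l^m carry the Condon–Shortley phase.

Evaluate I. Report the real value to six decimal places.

m-sum 0 ✓  L=10 even ✓  1≤3≤7 ✓
Π(2lᵢ+1) = 9×7×7 = 441
triangle coeff Δ(4,3,3) = 1/34650
Σ_t [1,3]: t=1:−1/72 t=2:+1/16 t=3:−1/72 = 5/144
(3j)²=2/77 [(4 3 3; 0 0 0)], sign=-1
Σ_t [0,1]: t=0:+1/144 t=1:−1/288 = 1/288
(3j)²=1/99 [(4 3 3; 3 -2 -1)], sign=+1
⇒ 4πI² = 14/121
I = (-1)√(14/121/(4π)) = -0.09595473

-0.095955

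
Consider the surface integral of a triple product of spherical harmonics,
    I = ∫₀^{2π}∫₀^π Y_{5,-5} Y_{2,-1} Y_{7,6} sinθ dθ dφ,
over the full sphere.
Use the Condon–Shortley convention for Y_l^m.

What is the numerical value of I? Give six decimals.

Checks pass: Σm=0; 14 even; l₃=7∈[3,7].
(2·5+1)(2·2+1)(2·7+1) = 825
Δ: 0! 10! 4! / 15! → 1/15015
sum: t=0:+1/57600 = 1/57600
3j²(5 2 7; 0 0 0) = Δ·Π!·Σ² = 21/715  (sign -1)
sum: t=0:+1/21772800 = 1/21772800
3j²(5 2 7; -5 -1 6) = Δ·Π!·Σ² = 2/105  (sign -1)
combine: 4πI² = 825·21/715·2/105 = 6/13
take √, sign +1: I = 0.19164567

0.191646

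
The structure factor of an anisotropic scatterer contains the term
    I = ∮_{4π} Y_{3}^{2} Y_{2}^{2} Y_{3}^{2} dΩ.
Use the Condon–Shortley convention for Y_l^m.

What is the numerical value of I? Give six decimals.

Σmᵢ = 6 ≠ 0, so the φ-integral vanishes; I = 0

0.000000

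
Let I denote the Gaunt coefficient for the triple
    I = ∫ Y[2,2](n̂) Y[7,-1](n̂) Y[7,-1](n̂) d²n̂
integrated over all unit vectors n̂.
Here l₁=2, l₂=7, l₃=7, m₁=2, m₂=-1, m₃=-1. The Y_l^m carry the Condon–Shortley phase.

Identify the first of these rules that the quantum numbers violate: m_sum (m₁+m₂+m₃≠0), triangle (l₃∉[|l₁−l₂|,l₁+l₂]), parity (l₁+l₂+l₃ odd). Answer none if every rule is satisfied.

m₁+m₂+m₃ = 2 − 1 − 1 = 0  ✓
triangle: |2−7|=5 ≤ l₃=7 ≤ 2+7=9  ✓
parity: l₁+l₂+l₃ = 16 is even  ✓

none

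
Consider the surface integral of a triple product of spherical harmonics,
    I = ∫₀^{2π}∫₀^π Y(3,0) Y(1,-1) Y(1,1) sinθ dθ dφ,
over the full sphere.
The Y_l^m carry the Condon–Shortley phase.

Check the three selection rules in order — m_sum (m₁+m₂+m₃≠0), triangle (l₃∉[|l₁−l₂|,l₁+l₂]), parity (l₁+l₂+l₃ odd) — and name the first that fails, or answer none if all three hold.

Σmᵢ = 0  ✓
l₃∈[|l₁−l₂|,l₁+l₂]=[2,4], have l₃=1  ✗
Σlᵢ = 5 ⇒ odd

triangle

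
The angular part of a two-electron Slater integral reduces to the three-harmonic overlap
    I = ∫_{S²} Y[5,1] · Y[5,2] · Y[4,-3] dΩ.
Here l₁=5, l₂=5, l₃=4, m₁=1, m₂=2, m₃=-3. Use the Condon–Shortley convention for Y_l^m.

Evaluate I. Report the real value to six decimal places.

Rules hold: Σm=0, L=14 even, 0≤4≤10.
N = 11·11·9 = 1089
Δ = 6!·4!·4!/15! = 1/3153150
Racah Σ t=1..5: t=1:−1/69120 t=2:+1/1728 t=3:−1/576 t=4:+1/1728 t=5:−1/69120 = -7/11520
⇒ 3j(5 5 4; 0 0 0)² = 2/143, sgn -1
Racah Σ t=3..4: t=3:−1/5184 t=4:+1/6912 = -1/20736
⇒ 3j(5 5 4; 1 2 -3)² = 5/2574, sgn +1
4πI² = N·(3j₀)²·(3jₘ)² = 5/169
I = -1·√(0.0295858/4π) = -0.04852178

-0.048522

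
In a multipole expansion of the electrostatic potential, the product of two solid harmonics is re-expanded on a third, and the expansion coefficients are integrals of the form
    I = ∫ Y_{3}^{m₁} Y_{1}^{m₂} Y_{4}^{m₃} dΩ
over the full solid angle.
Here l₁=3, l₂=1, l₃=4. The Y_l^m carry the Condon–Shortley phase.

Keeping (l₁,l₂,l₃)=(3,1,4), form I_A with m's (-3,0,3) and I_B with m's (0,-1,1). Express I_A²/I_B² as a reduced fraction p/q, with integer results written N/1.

7/10

Shared (l₁,l₂,l₃)=(3,1,4): N and (l;000)² cancel in I_A²/I_B².
A: Δ = 0!·6!·2!/9! = 1/252; Racah Σ t=0..0: t=0:+1/720 = 1/720; ⇒ 3j(3 1 4; -3 0 3)² = 1/36, sgn -1
B: Δ = 0!·6!·2!/9! = 1/252; Racah Σ t=0..0: t=0:+1/72 = 1/72; ⇒ 3j(3 1 4; 0 -1 1)² = 5/126, sgn -1
I_A²/I_B² = (1/36)/(5/126) = 7/10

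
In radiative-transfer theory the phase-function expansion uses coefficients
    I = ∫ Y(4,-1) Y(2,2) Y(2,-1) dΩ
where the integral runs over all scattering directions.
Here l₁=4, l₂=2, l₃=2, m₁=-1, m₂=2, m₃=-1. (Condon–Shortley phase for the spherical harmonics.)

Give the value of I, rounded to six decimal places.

Checks pass: Σm=0; 8 even; l₃=2∈[2,6].
(2·4+1)(2·2+1)(2·2+1) = 225
Δ: 4! 4! 0! / 9! → 1/630
sum: t=2:+1/16 = 1/16
3j²(4 2 2; 0 0 0) = Δ·Π!·Σ² = 2/35  (sign +1)
sum: t=4:+1/144 = 1/144
3j²(4 2 2; -1 2 -1) = Δ·Π!·Σ² = 1/126  (sign -1)
combine: 4πI² = 225·2/35·1/126 = 5/49
take √, sign -1: I = -0.09011188

-0.090112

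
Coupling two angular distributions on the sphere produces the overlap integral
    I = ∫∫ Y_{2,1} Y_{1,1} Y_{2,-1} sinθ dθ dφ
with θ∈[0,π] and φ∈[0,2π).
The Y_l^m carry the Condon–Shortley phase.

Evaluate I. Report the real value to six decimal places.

0.000000

1 + 1 − 1 = 1 ≠ 0: azimuthal integral kills it; I = 0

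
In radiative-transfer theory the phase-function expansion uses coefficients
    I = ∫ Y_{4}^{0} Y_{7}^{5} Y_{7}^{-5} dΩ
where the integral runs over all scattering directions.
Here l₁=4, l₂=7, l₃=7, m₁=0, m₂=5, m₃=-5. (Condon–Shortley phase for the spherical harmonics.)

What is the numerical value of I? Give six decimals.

Rules hold: Σm=0, L=18 even, 3≤7≤11.
N = 9·15·15 = 2025
Δ = 4!·4!·10!/19! = 1/58198140
Racah Σ t=0..4: t=0:+1/17418240 t=1:−1/622080 t=2:+1/230400 t=3:−1/622080 t=4:+1/17418240 = 1/806400
⇒ 3j(4 7 7; 0 0 0)² = 2268/230945, sgn -1
Racah Σ t=2..4: t=2:+1/58060800 t=3:−1/13063680 t=4:+1/46448640 = -79/2090188800
⇒ 3j(4 7 7; 0 5 -5)² = 68651/5290740, sgn -1
4πI² = N·(3j₀)²·(3jₘ)² = 4549689/17631601
I = +1·√(0.258042/4π) = 0.14329797

0.143298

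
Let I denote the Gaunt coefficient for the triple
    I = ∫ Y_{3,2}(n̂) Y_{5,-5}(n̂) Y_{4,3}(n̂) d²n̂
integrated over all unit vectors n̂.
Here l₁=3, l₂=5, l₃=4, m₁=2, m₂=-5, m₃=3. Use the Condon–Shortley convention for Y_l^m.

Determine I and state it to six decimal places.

-0.212007

Rules hold: Σm=0, L=12 even, 2≤4≤8.
N = 7·11·9 = 693
Δ = 4!·2!·6!/13! = 1/180180
Racah Σ t=1..3: t=1:−1/576 t=2:+1/144 t=3:−1/576 = 1/288
⇒ 3j(3 5 4; 0 0 0)² = 20/1001, sgn +1
Racah Σ t=0..0: t=0:+1/17280 = 1/17280
⇒ 3j(3 5 4; 2 -5 3)² = 35/858, sgn -1
4πI² = N·(3j₀)²·(3jₘ)² = 1050/1859
I = -1·√(0.56482/4π) = -0.21200691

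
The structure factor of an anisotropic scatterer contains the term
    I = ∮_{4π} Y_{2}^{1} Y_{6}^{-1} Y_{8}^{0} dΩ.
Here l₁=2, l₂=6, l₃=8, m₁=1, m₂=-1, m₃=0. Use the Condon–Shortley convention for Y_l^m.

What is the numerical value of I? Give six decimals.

0.179619

Checks pass: Σm=0; 16 even; l₃=8∈[4,8].
(2·2+1)(2·6+1)(2·8+1) = 1105
Δ: 0! 4! 12! / 17! → 1/30940
sum: t=0:+1/2073600 = 1/2073600
3j²(2 6 8; 0 0 0) = Δ·Π!·Σ² = 28/1105  (sign +1)
sum: t=0:+1/3628800 = 1/3628800
3j²(2 6 8; 1 -1 0) = Δ·Π!·Σ² = 16/1105  (sign +1)
combine: 4πI² = 1105·28/1105·16/1105 = 448/1105
take √, sign +1: I = 0.17961927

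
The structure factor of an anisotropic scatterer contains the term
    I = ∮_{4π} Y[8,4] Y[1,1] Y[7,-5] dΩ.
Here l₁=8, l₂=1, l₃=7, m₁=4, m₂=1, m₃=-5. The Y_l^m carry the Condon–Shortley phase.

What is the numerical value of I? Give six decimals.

0.074948

Rules hold: Σm=0, L=16 even, 7≤7≤9.
N = 17·3·15 = 765
Δ = 2!·14!·0!/17! = 1/2040
Racah Σ t=1..1: t=1:−1/25401600 = -1/25401600
⇒ 3j(8 1 7; 0 0 0)² = 8/255, sgn +1
Racah Σ t=2..2: t=2:+1/1916006400 = 1/1916006400
⇒ 3j(8 1 7; 4 1 -5)² = 1/340, sgn +1
4πI² = N·(3j₀)²·(3jₘ)² = 6/85
I = +1·√(0.0705882/4π) = 0.07494820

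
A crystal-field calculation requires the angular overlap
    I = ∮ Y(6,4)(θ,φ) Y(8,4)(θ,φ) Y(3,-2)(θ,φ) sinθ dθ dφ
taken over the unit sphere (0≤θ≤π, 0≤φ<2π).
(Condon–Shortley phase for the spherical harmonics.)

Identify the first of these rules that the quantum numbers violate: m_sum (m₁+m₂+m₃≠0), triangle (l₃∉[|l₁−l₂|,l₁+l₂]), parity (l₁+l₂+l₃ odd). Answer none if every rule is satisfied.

Σmᵢ = 6  ✗
l₃∈[|l₁−l₂|,l₁+l₂]=[2,14], have l₃=3
Σlᵢ = 17 ⇒ odd

m_sum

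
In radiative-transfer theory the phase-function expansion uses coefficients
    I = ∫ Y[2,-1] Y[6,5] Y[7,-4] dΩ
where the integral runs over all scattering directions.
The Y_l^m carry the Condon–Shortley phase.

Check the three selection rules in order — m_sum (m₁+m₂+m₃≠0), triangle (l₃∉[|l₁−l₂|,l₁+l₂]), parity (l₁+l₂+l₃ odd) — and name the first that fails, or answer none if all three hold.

parity

azimuthal sum: -1 + 5 − 4 = 0  ✓
4 ≤ 7 ≤ 8 (triangle on l)  ✓
L = 2 + 6 + 7 = 15 (odd)  ✗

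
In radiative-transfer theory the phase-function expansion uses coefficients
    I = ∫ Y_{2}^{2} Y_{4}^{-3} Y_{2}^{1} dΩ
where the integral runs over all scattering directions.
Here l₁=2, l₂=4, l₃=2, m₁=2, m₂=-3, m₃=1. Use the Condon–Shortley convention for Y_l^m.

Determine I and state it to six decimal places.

-0.238414

m-sum 0 ✓  L=8 even ✓  2≤2≤6 ✓
Π(2lᵢ+1) = 5×9×5 = 225
triangle coeff Δ(2,4,2) = 1/630
Σ_t [2,2]: t=2:+1/16 = 1/16
(3j)²=2/35 [(2 4 2; 0 0 0)], sign=+1
Σ_t [0,0]: t=0:+1/144 = 1/144
(3j)²=1/18 [(2 4 2; 2 -3 1)], sign=-1
⇒ 4πI² = 5/7
I = (-1)√(5/7/(4π)) = -0.23841361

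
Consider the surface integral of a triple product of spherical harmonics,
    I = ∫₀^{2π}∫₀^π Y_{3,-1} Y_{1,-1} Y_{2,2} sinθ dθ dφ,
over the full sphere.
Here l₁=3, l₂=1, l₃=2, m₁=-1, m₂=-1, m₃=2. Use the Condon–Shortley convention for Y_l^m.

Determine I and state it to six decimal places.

-0.082589

Rules hold: Σm=0, L=6 even, 2≤2≤4.
N = 7·3·5 = 105
Δ = 2!·4!·0!/7! = 1/105
Racah Σ t=1..1: t=1:−1/4 = -1/4
⇒ 3j(3 1 2; 0 0 0)² = 3/35, sgn -1
Racah Σ t=0..0: t=0:+1/48 = 1/48
⇒ 3j(3 1 2; -1 -1 2)² = 1/105, sgn +1
4πI² = N·(3j₀)²·(3jₘ)² = 3/35
I = -1·√(0.0857143/4π) = -0.08258890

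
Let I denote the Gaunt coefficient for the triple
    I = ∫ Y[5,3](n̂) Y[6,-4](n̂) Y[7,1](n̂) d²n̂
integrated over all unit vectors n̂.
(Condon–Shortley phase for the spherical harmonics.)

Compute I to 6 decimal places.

m-sum 0 ✓  L=18 even ✓  1≤7≤11 ✓
Π(2lᵢ+1) = 11×13×15 = 2145
triangle coeff Δ(5,6,7) = 1/174594420
Σ_t [0,4]: t=0:+1/4147200 t=1:−1/207360 t=2:+1/82944 t=3:−1/207360 t=4:+1/4147200 = 1/345600
(3j)²=420/46189 [(5 6 7; 0 0 0)], sign=-1
Σ_t [0,2]: t=0:+1/1658880 t=1:−1/3628800 t=2:+1/116121600 = 13/38707200
(3j)²=39/3553 [(5 6 7; 3 -4 1)], sign=+1
⇒ 4πI² = 245700/1147619
I = (-1)√(245700/1147619/(4π)) = -0.13052653

-0.130527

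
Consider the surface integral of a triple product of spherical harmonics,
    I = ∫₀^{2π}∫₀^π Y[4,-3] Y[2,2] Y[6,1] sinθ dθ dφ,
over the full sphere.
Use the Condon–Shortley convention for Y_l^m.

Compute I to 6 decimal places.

m-sum 0 ✓  L=12 even ✓  2≤6≤6 ✓
Π(2lᵢ+1) = 9×5×13 = 585
triangle coeff Δ(4,2,6) = 1/6435
Σ_t [0,0]: t=0:+1/2304 = 1/2304
(3j)²=5/143 [(4 2 6; 0 0 0)], sign=+1
Σ_t [0,0]: t=0:+1/120960 = 1/120960
(3j)²=1/1287 [(4 2 6; -3 2 1)], sign=-1
⇒ 4πI² = 25/1573
I = (-1)√(25/1573/(4π)) = -0.03556319

-0.035563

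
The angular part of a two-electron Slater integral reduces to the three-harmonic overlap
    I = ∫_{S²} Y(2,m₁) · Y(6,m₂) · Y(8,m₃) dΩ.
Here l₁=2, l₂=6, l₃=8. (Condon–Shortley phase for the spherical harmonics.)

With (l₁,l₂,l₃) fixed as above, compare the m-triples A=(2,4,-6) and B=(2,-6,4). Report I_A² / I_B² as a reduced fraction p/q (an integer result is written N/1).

1001/1

Shared (l₁,l₂,l₃)=(2,6,8): N and (l;000)² cancel in I_A²/I_B².
A: Δ = 0!·4!·12!/17! = 1/30940; Racah Σ t=0..0: t=0:+1/174182400 = 1/174182400; ⇒ 3j(2 6 8; 2 4 -6)² = 11/340, sgn +1
B: Δ = 0!·4!·12!/17! = 1/30940; Racah Σ t=0..0: t=0:+1/11496038400 = 1/11496038400; ⇒ 3j(2 6 8; 2 -6 4)² = 1/30940, sgn +1
I_A²/I_B² = (11/340)/(1/30940) = 1001/1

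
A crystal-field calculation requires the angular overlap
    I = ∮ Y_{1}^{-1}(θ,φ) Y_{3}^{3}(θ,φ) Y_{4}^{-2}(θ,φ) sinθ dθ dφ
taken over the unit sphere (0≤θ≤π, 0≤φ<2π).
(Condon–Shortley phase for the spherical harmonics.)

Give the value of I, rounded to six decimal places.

0.061558

Checks pass: Σm=0; 8 even; l₃=4∈[2,4].
(2·1+1)(2·3+1)(2·4+1) = 189
Δ: 0! 2! 6! / 9! → 1/252
sum: t=0:+1/36 = 1/36
3j²(1 3 4; 0 0 0) = Δ·Π!·Σ² = 4/63  (sign +1)
sum: t=0:+1/1440 = 1/1440
3j²(1 3 4; -1 3 -2) = Δ·Π!·Σ² = 1/252  (sign +1)
combine: 4πI² = 189·4/63·1/252 = 1/21
take √, sign +1: I = 0.06155813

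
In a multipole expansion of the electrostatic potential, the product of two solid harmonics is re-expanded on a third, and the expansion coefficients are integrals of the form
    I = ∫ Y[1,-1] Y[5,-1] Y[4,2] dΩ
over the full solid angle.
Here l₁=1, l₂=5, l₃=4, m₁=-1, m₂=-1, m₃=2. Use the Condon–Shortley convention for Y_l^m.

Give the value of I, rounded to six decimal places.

Rules hold: Σm=0, L=10 even, 4≤4≤6.
N = 3·11·9 = 297
Δ = 2!·0!·8!/11! = 1/495
Racah Σ t=1..1: t=1:−1/576 = -1/576
⇒ 3j(1 5 4; 0 0 0)² = 5/99, sgn -1
Racah Σ t=2..2: t=2:+1/2880 = 1/2880
⇒ 3j(1 5 4; -1 -1 2)² = 2/165, sgn +1
4πI² = N·(3j₀)²·(3jₘ)² = 2/11
I = -1·√(0.181818/4π) = -0.12028562

-0.120286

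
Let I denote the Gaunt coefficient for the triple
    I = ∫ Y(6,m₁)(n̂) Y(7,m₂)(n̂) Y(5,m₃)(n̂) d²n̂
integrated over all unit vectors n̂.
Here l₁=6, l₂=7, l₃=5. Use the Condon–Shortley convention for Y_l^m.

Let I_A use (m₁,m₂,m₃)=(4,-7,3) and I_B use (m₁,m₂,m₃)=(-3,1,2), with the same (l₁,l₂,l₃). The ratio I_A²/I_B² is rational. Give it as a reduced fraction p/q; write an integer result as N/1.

Same 6,7,5: normalisation and zero-m 3j drop out of the ratio.
A: Δ: 8! 4! 6! / 19! → 1/174594420; sum: t=0:+1/116121600 = 1/116121600; 3j²(6 7 5; 4 -7 3) = Δ·Π!·Σ² = 7/323  (sign +1)
B: Δ: 8! 4! 6! / 19! → 1/174594420; sum: t=5:−1/622080 t=6:+1/414720 t=7:−1/2419200 t=8:+1/174182400 = 23/58060800; 3j²(6 7 5; -3 1 2) = Δ·Π!·Σ² = 1587/923780  (sign -1)
I_A²/I_B² = (7/323)/(1587/923780) = 20020/1587

20020/1587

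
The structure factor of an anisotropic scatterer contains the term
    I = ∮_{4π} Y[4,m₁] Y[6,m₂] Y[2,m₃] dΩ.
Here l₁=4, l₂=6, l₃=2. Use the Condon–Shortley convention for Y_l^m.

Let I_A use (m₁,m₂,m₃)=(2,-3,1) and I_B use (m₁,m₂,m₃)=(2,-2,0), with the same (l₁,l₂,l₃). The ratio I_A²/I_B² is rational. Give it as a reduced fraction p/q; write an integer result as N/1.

Shared (l₁,l₂,l₃)=(4,6,2): N and (l;000)² cancel in I_A²/I_B².
A: Δ = 8!·0!·4!/13! = 1/6435; Racah Σ t=2..2: t=2:+1/8640 = 1/8640; ⇒ 3j(4 6 2; 2 -3 1)² = 28/715, sgn -1
B: Δ = 8!·0!·4!/13! = 1/6435; Racah Σ t=2..2: t=2:+1/5760 = 1/5760; ⇒ 3j(4 6 2; 2 -2 0)² = 56/2145, sgn +1
I_A²/I_B² = (28/715)/(56/2145) = 3/2

3/2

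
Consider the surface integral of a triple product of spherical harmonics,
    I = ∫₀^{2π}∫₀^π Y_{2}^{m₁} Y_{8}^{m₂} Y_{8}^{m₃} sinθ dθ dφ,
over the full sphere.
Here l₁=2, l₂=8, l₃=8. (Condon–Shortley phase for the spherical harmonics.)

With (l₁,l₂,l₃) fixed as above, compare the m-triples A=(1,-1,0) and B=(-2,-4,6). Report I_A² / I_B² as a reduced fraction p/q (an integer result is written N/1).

l's match ⇒ only the (l;m) 3-j factors differ between A and B.
A: triangle coeff Δ(2,8,8) = 1/348840; Σ_t [0,1]: t=0:+1/50803200 t=1:−1/58060800 = 1/406425600; (3j)²=1/3230 [(2 8 8; 1 -1 0)], sign=+1
B: triangle coeff Δ(2,8,8) = 1/348840; Σ_t [2,2]: t=2:+1/3832012800 = 1/3832012800; (3j)²=91/9690 [(2 8 8; -2 -4 6)], sign=+1
I_A²/I_B² = (1/3230)/(91/9690) = 3/91

3/91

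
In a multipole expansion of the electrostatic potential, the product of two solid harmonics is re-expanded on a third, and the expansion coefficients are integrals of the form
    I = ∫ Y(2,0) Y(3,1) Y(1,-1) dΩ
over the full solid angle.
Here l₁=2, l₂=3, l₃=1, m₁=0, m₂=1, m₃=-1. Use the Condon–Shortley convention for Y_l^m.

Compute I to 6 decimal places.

Rules hold: Σm=0, L=6 even, 1≤1≤5.
N = 5·7·3 = 105
Δ = 4!·0!·2!/7! = 1/105
Racah Σ t=2..2: t=2:+1/4 = 1/4
⇒ 3j(2 3 1; 0 0 0)² = 3/35, sgn -1
Racah Σ t=2..2: t=2:+1/8 = 1/8
⇒ 3j(2 3 1; 0 1 -1)² = 2/35, sgn +1
4πI² = N·(3j₀)²·(3jₘ)² = 18/35
I = -1·√(0.514286/4π) = -0.20230066

-0.202301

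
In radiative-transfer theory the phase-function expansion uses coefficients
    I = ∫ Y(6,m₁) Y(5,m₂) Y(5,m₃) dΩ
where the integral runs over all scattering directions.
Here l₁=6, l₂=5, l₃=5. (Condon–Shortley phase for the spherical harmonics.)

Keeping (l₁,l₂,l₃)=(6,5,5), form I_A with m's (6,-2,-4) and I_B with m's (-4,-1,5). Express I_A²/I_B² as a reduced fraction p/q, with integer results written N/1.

308/375

Same 6,5,5: normalisation and zero-m 3j drop out of the ratio.
A: Δ: 6! 6! 4! / 17! → 1/28588560; sum: t=0:+1/3110400 = 1/3110400; 3j²(6 5 5; 6 -2 -4) = Δ·Π!·Σ² = 21/1105  (sign -1)
B: Δ: 6! 6! 4! / 17! → 1/28588560; sum: t=4:+1/829440 = 1/829440; 3j²(6 5 5; -4 -1 5) = Δ·Π!·Σ² = 225/9724  (sign +1)
I_A²/I_B² = (21/1105)/(225/9724) = 308/375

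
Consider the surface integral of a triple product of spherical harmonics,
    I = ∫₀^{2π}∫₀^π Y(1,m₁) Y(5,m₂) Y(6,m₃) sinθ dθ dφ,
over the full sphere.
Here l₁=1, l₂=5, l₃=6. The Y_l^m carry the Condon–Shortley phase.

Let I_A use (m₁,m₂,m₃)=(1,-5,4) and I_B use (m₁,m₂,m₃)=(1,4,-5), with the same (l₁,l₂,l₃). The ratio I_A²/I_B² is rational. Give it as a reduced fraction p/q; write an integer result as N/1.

1/55

Same 1,5,6: normalisation and zero-m 3j drop out of the ratio.
A: Δ: 0! 2! 10! / 13! → 1/858; sum: t=0:+1/7257600 = 1/7257600; 3j²(1 5 6; 1 -5 4) = Δ·Π!·Σ² = 1/858  (sign +1)
B: Δ: 0! 2! 10! / 13! → 1/858; sum: t=0:+1/725760 = 1/725760; 3j²(1 5 6; 1 4 -5) = Δ·Π!·Σ² = 5/78  (sign -1)
I_A²/I_B² = (1/858)/(5/78) = 1/55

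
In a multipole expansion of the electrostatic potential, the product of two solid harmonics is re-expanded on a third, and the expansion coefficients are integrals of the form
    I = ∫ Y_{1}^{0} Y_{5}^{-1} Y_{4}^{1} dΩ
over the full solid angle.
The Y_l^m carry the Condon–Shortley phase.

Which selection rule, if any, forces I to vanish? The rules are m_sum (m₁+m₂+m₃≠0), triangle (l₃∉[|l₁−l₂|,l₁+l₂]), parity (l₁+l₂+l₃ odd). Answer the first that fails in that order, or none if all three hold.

azimuthal sum: 0 − 1 + 1 = 0  ✓
4 ≤ 4 ≤ 6 (triangle on l)  ✓
L = 1 + 5 + 4 = 10 (even)  ✓

none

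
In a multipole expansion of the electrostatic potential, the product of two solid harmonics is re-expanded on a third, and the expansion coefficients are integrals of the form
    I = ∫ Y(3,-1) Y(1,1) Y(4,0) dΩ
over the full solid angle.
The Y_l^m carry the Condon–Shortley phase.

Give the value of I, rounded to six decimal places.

Rules hold: Σm=0, L=8 even, 2≤4≤4.
N = 7·3·9 = 189
Δ = 0!·6!·2!/9! = 1/252
Racah Σ t=0..0: t=0:+1/36 = 1/36
⇒ 3j(3 1 4; 0 0 0)² = 4/63, sgn +1
Racah Σ t=0..0: t=0:+1/96 = 1/96
⇒ 3j(3 1 4; -1 1 0)² = 1/42, sgn +1
4πI² = N·(3j₀)²·(3jₘ)² = 2/7
I = +1·√(0.285714/4π) = 0.15078601

0.150786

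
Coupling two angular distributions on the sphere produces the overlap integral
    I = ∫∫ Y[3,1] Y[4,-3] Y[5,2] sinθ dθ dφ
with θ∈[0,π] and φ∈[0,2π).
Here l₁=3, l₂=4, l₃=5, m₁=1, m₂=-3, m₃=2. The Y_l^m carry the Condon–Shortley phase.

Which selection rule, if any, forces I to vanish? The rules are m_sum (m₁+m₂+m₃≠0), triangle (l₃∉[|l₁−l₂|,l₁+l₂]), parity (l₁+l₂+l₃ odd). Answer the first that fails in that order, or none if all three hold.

m₁+m₂+m₃ = 1 − 3 + 2 = 0  ✓
triangle: |3−4|=1 ≤ l₃=5 ≤ 3+4=7  ✓
parity: l₁+l₂+l₃ = 12 is even  ✓

none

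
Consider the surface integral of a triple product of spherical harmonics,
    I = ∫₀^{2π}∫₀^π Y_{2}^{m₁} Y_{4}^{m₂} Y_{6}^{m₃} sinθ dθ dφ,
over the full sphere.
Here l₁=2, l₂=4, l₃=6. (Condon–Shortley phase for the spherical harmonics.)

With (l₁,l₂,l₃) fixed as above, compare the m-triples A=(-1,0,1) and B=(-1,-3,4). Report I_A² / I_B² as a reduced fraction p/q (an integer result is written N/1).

l's match ⇒ only the (l;m) 3-j factors differ between A and B.
A: triangle coeff Δ(2,4,6) = 1/6435; Σ_t [0,0]: t=0:+1/3456 = 1/3456; (3j)²=35/1287 [(2 4 6; -1 0 1)], sign=-1
B: triangle coeff Δ(2,4,6) = 1/6435; Σ_t [0,0]: t=0:+1/30240 = 1/30240; (3j)²=16/429 [(2 4 6; -1 -3 4)], sign=+1
I_A²/I_B² = (35/1287)/(16/429) = 35/48

35/48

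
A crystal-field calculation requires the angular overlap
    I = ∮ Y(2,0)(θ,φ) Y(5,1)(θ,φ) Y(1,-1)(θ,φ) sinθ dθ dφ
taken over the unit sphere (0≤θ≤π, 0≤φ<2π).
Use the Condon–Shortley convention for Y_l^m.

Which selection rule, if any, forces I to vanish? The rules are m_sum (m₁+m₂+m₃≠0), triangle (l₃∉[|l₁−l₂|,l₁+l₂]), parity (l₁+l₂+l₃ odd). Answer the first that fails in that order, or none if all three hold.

azimuthal sum: 0 + 1 − 1 = 0  ✓
3 ≤ 1 ≤ 7 (triangle on l)  ✗
L = 2 + 5 + 1 = 8 (even)

triangle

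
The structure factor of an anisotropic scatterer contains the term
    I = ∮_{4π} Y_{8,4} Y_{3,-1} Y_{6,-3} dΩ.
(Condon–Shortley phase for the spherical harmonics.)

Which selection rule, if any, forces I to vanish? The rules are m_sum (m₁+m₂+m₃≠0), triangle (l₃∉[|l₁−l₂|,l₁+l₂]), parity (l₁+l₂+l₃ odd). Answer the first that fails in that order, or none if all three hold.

azimuthal sum: 4 − 1 − 3 = 0  ✓
5 ≤ 6 ≤ 11 (triangle on l)  ✓
L = 8 + 3 + 6 = 17 (odd)  ✗

parity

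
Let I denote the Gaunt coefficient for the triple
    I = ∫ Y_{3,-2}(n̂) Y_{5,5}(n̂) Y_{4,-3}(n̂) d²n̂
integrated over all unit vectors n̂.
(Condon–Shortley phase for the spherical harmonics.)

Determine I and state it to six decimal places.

m-sum 0 ✓  L=12 even ✓  2≤4≤8 ✓
Π(2lᵢ+1) = 7×11×9 = 693
triangle coeff Δ(3,5,4) = 1/180180
Σ_t [1,3]: t=1:−1/576 t=2:+1/144 t=3:−1/576 = 1/288
(3j)²=20/1001 [(3 5 4; 0 0 0)], sign=+1
Σ_t [4,4]: t=4:+1/17280 = 1/17280
(3j)²=35/858 [(3 5 4; -2 5 -3)], sign=-1
⇒ 4πI² = 1050/1859
I = (-1)√(1050/1859/(4π)) = -0.21200691

-0.212007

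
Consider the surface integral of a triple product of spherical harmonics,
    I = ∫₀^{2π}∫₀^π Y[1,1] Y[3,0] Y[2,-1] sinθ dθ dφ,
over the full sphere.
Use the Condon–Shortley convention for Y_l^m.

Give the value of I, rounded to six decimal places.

0.143048

m-sum 0 ✓  L=6 even ✓  2≤2≤4 ✓
Π(2lᵢ+1) = 3×7×5 = 105
triangle coeff Δ(1,3,2) = 1/105
Σ_t [1,1]: t=1:−1/4 = -1/4
(3j)²=3/35 [(1 3 2; 0 0 0)], sign=-1
Σ_t [0,0]: t=0:+1/12 = 1/12
(3j)²=1/35 [(1 3 2; 1 0 -1)], sign=-1
⇒ 4πI² = 9/35
I = (+1)√(9/35/(4π)) = 0.14304817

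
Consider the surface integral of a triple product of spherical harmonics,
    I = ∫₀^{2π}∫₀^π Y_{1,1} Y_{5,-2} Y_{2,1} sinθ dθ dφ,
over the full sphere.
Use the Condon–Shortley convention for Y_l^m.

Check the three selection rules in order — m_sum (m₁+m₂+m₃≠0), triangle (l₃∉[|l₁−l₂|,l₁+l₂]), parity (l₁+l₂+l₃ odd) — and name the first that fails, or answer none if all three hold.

triangle

m₁+m₂+m₃ = 1 − 2 + 1 = 0  ✓
triangle: |1−5|=4 ≤ l₃=2 ≤ 1+5=6  ✗
parity: l₁+l₂+l₃ = 8 is even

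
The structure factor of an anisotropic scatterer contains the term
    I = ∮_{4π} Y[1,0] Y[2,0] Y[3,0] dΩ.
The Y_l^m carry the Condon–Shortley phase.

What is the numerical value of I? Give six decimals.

0.247767

Checks pass: Σm=0; 6 even; l₃=3∈[1,3].
(2·1+1)(2·2+1)(2·3+1) = 105
Δ: 0! 2! 4! / 7! → 1/105
sum: t=0:+1/4 = 1/4
3j²(1 2 3; 0 0 0) = Δ·Π!·Σ² = 3/35  (sign -1)
(m-triple is (0,0,0) — same symbol as above.)
combine: 4πI² = 105·3/35·3/35 = 27/35
take √, sign +1: I = 0.24776670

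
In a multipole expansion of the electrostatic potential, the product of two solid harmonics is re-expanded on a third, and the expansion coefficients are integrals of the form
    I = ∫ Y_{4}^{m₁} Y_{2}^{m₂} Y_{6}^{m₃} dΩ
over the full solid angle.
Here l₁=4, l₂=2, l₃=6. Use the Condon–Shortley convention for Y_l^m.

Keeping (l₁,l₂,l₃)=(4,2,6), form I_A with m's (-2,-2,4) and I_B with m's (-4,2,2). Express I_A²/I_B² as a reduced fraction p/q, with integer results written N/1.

l's match ⇒ only the (l;m) 3-j factors differ between A and B.
A: triangle coeff Δ(4,2,6) = 1/6435; Σ_t [0,0]: t=0:+1/34560 = 1/34560; (3j)²=14/429 [(4 2 6; -2 -2 4)], sign=+1
B: triangle coeff Δ(4,2,6) = 1/6435; Σ_t [0,0]: t=0:+1/967680 = 1/967680; (3j)²=1/6435 [(4 2 6; -4 2 2)], sign=+1
I_A²/I_B² = (14/429)/(1/6435) = 210/1

210/1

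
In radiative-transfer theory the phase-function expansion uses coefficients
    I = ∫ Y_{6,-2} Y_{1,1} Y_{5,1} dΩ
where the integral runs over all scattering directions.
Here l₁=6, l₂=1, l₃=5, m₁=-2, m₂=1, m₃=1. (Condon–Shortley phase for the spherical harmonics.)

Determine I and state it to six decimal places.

Rules hold: Σm=0, L=12 even, 5≤5≤7.
N = 13·3·11 = 429
Δ = 2!·10!·0!/13! = 1/858
Racah Σ t=1..1: t=1:−1/14400 = -1/14400
⇒ 3j(6 1 5; 0 0 0)² = 6/143, sgn +1
Racah Σ t=2..2: t=2:+1/34560 = 1/34560
⇒ 3j(6 1 5; -2 1 1)² = 14/429, sgn +1
4πI² = N·(3j₀)²·(3jₘ)² = 84/143
I = +1·√(0.587413/4π) = 0.21620548

0.216205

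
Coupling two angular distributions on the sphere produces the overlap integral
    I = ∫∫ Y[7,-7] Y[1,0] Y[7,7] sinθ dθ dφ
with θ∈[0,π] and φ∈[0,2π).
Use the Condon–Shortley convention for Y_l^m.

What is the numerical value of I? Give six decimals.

l₁+l₂+l₃=15 is odd: 3j(l;000)=0 ⇒ I=0

0.000000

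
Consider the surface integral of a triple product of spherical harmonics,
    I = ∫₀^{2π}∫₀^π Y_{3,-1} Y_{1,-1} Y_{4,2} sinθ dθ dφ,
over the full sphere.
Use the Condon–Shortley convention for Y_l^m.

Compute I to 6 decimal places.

Checks pass: Σm=0; 8 even; l₃=4∈[2,4].
(2·3+1)(2·1+1)(2·4+1) = 189
Δ: 0! 6! 2! / 9! → 1/252
sum: t=0:+1/36 = 1/36
3j²(3 1 4; 0 0 0) = Δ·Π!·Σ² = 4/63  (sign +1)
sum: t=0:+1/96 = 1/96
3j²(3 1 4; -1 -1 2) = Δ·Π!·Σ² = 5/84  (sign +1)
combine: 4πI² = 189·4/63·5/84 = 5/7
take √, sign +1: I = 0.23841361

0.238414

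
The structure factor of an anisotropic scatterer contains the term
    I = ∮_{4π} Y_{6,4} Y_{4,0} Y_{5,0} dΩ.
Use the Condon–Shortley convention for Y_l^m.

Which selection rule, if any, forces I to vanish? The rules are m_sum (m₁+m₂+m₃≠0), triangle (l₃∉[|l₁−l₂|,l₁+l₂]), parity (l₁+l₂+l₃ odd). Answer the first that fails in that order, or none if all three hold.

m_sum

azimuthal sum: 4 + 0 + 0 = 4  ✗
2 ≤ 5 ≤ 10 (triangle on l)
L = 6 + 4 + 5 = 15 (odd)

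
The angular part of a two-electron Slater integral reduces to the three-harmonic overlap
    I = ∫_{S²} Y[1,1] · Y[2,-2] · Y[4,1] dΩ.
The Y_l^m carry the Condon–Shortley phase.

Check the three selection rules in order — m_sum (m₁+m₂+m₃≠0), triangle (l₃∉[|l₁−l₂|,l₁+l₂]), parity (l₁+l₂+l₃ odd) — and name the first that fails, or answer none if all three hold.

m₁+m₂+m₃ = 1 − 2 + 1 = 0  ✓
triangle: |1−2|=1 ≤ l₃=4 ≤ 1+2=3  ✗
parity: l₁+l₂+l₃ = 7 is odd

triangle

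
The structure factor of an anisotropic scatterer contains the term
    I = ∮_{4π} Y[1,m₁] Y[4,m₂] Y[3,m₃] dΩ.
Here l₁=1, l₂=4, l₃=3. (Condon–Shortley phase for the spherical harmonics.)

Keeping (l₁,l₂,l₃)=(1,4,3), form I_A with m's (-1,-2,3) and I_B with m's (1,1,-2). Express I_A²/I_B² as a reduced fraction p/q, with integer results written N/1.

Same 1,4,3: normalisation and zero-m 3j drop out of the ratio.
A: Δ: 2! 0! 6! / 9! → 1/252; sum: t=2:+1/1440 = 1/1440; 3j²(1 4 3; -1 -2 3) = Δ·Π!·Σ² = 1/252  (sign +1)
B: Δ: 2! 0! 6! / 9! → 1/252; sum: t=0:+1/240 = 1/240; 3j²(1 4 3; 1 1 -2) = Δ·Π!·Σ² = 1/84  (sign -1)
I_A²/I_B² = (1/252)/(1/84) = 1/3

1/3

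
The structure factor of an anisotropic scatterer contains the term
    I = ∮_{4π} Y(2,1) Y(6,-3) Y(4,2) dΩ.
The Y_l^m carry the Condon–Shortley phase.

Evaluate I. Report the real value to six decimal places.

-0.252474

Rules hold: Σm=0, L=12 even, 4≤4≤8.
N = 5·13·9 = 585
Δ = 4!·0!·8!/13! = 1/6435
Racah Σ t=2..2: t=2:+1/2304 = 1/2304
⇒ 3j(2 6 4; 0 0 0)² = 5/143, sgn +1
Racah Σ t=1..1: t=1:−1/8640 = -1/8640
⇒ 3j(2 6 4; 1 -3 2)² = 28/715, sgn -1
4πI² = N·(3j₀)²·(3jₘ)² = 1260/1573
I = -1·√(0.801017/4π) = -0.25247360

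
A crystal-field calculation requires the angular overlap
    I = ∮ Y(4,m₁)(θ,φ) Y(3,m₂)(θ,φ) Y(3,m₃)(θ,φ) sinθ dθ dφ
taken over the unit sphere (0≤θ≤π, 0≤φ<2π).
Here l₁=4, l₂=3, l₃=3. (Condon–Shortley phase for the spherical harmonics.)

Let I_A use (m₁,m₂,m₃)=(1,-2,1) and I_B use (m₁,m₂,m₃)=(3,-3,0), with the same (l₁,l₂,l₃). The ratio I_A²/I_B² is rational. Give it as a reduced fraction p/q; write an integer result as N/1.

32/63

Same 4,3,3: normalisation and zero-m 3j drop out of the ratio.
A: Δ: 4! 4! 2! / 11! → 1/34650; sum: t=0:+1/144 t=1:−1/48 = -1/72; 3j²(4 3 3; 1 -2 1) = Δ·Π!·Σ² = 16/693  (sign -1)
B: Δ: 4! 4! 2! / 11! → 1/34650; sum: t=0:+1/288 = 1/288; 3j²(4 3 3; 3 -3 0) = Δ·Π!·Σ² = 1/22  (sign -1)
I_A²/I_B² = (16/693)/(1/22) = 32/63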